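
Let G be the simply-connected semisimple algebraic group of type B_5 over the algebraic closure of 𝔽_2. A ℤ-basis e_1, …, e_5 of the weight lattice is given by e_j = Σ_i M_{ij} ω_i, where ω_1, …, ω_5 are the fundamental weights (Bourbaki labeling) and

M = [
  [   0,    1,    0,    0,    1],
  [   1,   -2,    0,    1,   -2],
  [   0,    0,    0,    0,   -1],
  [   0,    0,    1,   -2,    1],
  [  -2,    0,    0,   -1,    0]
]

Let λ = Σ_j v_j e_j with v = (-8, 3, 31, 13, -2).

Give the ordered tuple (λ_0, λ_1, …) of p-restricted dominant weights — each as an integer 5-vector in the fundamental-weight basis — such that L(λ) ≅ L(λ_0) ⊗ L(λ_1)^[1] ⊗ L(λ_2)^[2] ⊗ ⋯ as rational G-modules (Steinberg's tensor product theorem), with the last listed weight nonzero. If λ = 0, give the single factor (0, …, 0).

((1, 1, 0, 1, 1), (0, 1, 1, 1, 1))

Compute c_i = Σ_j M_{ij} v_j with v = (-8, 3, 31, 13, -2):
  c_1 = (0)·(-8) + (1)·(3) + (0)·(31) + (0)·(13) + (1)·(-2) = 1
  c_2 = (1)·(-8) + (-2)·(3) + (0)·(31) + (1)·(13) + (-2)·(-2) = 3
  c_3 = (0)·(-8) + (0)·(3) + (0)·(31) + (0)·(13) + (-1)·(-2) = 2
  c_4 = (0)·(-8) + (0)·(3) + (1)·(31) + (-2)·(13) + (1)·(-2) = 3
  c_5 = (-2)·(-8) + (0)·(3) + (0)·(31) + (-1)·(13) + (0)·(-2) = 3
Expand coordinatewise in base 2:
  c_1 = 1 = 1·2^0
  c_2 = 3 = 1·2^0 + 1·2^1
  c_3 = 2 = 0·2^0 + 1·2^1
  c_4 = 3 = 1·2^0 + 1·2^1
  c_5 = 3 = 1·2^0 + 1·2^1
Factor λ_0 = (1, 1, 0, 1, 1)
Factor λ_1 = (0, 1, 1, 1, 1)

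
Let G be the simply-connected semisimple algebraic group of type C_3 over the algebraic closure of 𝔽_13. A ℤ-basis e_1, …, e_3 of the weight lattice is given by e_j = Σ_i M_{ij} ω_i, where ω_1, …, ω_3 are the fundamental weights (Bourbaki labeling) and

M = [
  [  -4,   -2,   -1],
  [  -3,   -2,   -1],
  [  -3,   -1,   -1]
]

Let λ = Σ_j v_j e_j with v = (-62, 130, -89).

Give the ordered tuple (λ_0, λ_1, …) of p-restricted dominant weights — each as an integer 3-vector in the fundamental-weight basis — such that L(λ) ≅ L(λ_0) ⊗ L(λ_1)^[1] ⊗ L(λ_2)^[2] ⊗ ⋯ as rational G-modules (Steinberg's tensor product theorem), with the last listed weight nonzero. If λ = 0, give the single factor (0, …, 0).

((12, 2, 2), (5, 1, 11))

Compute c_i = Σ_j M_{ij} v_j with v = (-62, 130, -89):
  c_1 = -4*-62 + -2*130 + -1*-89 = 77
  c_2 = -3*-62 + -2*130 + -1*-89 = 15
  c_3 = -3*-62 + -1*130 + -1*-89 = 145
Writing each c_i in base p = 13:
  c_1 = 77 = 12·13^0 + 5·13^1
  c_2 = 15 = 2·13^0 + 1·13^1
  c_3 = 145 = 2·13^0 + 11·13^1
p-restricted factor λ_0 = (12, 2, 2)
p-restricted factor λ_1 = (5, 1, 11)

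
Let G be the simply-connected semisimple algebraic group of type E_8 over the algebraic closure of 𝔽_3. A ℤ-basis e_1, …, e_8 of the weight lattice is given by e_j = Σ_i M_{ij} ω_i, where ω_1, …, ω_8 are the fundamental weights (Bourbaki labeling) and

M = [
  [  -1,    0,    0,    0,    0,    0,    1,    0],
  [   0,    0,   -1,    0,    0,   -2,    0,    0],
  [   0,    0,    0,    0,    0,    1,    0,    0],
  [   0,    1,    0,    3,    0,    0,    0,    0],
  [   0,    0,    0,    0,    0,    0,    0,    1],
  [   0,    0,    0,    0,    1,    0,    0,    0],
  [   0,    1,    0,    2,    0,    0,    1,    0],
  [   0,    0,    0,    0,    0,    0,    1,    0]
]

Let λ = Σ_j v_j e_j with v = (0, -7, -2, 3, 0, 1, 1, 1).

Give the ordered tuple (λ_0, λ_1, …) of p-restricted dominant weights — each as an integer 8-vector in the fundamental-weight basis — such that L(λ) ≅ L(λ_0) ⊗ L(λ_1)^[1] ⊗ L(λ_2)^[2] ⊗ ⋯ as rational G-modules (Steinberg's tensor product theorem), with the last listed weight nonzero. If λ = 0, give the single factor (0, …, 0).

((1, 0, 1, 2, 1, 0, 0, 1),)

ω-coordinates c = M·v, v = (0, -7, -2, 3, 0, 1, 1, 1):
  c_1 = (-1)·(0) + (0)·(-7) + (0)·(-2) + 0·3 + 0·0 + 0·1 + 1·1 + 0·1 = 1
  c_2 = 0·0 + (0)·(-7) + (-1)·(-2) + 0·3 + 0·0 + (-2)·(1) + 0·1 + 0·1 = 0
  c_3 = 0·0 + (0)·(-7) + (0)·(-2) + 0·3 + 0·0 + 1·1 + 0·1 + 0·1 = 1
  c_4 = 0·0 + (1)·(-7) + (0)·(-2) + 3·3 + 0·0 + 0·1 + 0·1 + 0·1 = 2
  c_5 = 0·0 + (0)·(-7) + (0)·(-2) + 0·3 + 0·0 + 0·1 + 0·1 + 1·1 = 1
  c_6 = 0·0 + (0)·(-7) + (0)·(-2) + 0·3 + 1·0 + 0·1 + 0·1 + 0·1 = 0
  c_7 = 0·0 + (1)·(-7) + (0)·(-2) + 2·3 + 0·0 + 0·1 + 1·1 + 0·1 = 0
  c_8 = 0·0 + (0)·(-7) + (0)·(-2) + 0·3 + 0·0 + 0·1 + 1·1 + 0·1 = 1
Base-3 expansion of each c_i:
  c_1 = 1 = 1·3^0
  c_2 = 0
  c_3 = 1 = 1·3^0
  c_4 = 2 = 2·3^0
  c_5 = 1 = 1·3^0
  c_6 = 0
  c_7 = 0
  c_8 = 1 = 1·3^0
Factor λ_0 = (1, 0, 1, 2, 1, 0, 0, 1)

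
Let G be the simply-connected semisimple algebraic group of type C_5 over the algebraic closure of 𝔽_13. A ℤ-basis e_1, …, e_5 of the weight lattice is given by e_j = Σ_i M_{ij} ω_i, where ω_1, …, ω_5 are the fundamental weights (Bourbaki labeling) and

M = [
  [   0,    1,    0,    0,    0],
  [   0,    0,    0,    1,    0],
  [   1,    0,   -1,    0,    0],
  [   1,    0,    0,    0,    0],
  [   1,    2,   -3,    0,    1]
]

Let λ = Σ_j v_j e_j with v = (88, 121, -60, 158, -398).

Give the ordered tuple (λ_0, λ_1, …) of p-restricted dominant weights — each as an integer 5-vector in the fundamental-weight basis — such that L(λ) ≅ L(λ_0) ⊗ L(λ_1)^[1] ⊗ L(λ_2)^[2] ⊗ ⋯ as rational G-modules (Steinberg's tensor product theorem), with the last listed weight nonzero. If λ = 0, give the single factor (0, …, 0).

((4, 2, 5, 10, 8), (9, 12, 11, 6, 8))

In the fundamental-weight basis, λ has coordinates c = M·v (v = (88, 121, -60, 158, -398)):
  c_1 = (0)·(88) + (1)·(121) + (0)·(-60) + (0)·(158) + (0)·(-398) = 121
  c_2 = (0)·(88) + (0)·(121) + (0)·(-60) + (1)·(158) + (0)·(-398) = 158
  c_3 = (1)·(88) + (0)·(121) + (-1)·(-60) + (0)·(158) + (0)·(-398) = 148
  c_4 = (1)·(88) + (0)·(121) + (0)·(-60) + (0)·(158) + (0)·(-398) = 88
  c_5 = (1)·(88) + (2)·(121) + (-3)·(-60) + (0)·(158) + (1)·(-398) = 112
p = 13; digits c_i = Σ_j d_{ij}·13^j, 0 ≤ d_{ij} < 13:
  c_1 = 121 = 4·13^0 + 9·13^1
  c_2 = 158 = 2·13^0 + 12·13^1
  c_3 = 148 = 5·13^0 + 11·13^1
  c_4 = 88 = 10·13^0 + 6·13^1
  c_5 = 112 = 8·13^0 + 8·13^1
λ_0 = (4, 2, 5, 10, 8)
λ_1 = (9, 12, 11, 6, 8)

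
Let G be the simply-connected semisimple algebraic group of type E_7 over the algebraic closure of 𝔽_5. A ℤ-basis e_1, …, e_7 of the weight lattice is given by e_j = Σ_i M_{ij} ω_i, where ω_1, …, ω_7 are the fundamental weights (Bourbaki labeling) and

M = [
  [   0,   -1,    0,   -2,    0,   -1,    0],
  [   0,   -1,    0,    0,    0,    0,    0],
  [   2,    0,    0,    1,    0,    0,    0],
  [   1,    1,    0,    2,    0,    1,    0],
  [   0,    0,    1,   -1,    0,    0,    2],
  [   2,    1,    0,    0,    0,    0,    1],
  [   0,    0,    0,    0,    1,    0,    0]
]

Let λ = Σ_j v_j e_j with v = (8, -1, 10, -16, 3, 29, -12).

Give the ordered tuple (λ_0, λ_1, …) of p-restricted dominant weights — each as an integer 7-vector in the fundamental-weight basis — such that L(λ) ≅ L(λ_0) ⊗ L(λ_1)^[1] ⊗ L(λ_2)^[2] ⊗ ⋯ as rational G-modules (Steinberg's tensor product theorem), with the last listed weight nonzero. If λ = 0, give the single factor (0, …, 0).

((4, 1, 0, 4, 2, 3, 3),)

Compute c_i = Σ_j M_{ij} v_j with v = (8, -1, 10, -16, 3, 29, -12):
  c_1 = 0*8 + -1*-1 + 0*10 + -2*-16 + 0*3 + -1*29 + 0*-12 = 4
  c_2 = 0*8 + -1*-1 + 0*10 + 0*-16 + 0*3 + 0*29 + 0*-12 = 1
  c_3 = 2*8 + 0*-1 + 0*10 + 1*-16 + 0*3 + 0*29 + 0*-12 = 0
  c_4 = 1*8 + 1*-1 + 0*10 + 2*-16 + 0*3 + 1*29 + 0*-12 = 4
  c_5 = 0*8 + 0*-1 + 1*10 + -1*-16 + 0*3 + 0*29 + 2*-12 = 2
  c_6 = 2*8 + 1*-1 + 0*10 + 0*-16 + 0*3 + 0*29 + 1*-12 = 3
  c_7 = 0*8 + 0*-1 + 0*10 + 0*-16 + 1*3 + 0*29 + 0*-12 = 3
Base-5 expansion of each c_i:
  c_1 = 4 = 4·5^0
  c_2 = 1 = 1·5^0
  c_3 = 0
  c_4 = 4 = 4·5^0
  c_5 = 2 = 2·5^0
  c_6 = 3 = 3·5^0
  c_7 = 3 = 3·5^0
Factor λ_0 = (4, 1, 0, 4, 2, 3, 3)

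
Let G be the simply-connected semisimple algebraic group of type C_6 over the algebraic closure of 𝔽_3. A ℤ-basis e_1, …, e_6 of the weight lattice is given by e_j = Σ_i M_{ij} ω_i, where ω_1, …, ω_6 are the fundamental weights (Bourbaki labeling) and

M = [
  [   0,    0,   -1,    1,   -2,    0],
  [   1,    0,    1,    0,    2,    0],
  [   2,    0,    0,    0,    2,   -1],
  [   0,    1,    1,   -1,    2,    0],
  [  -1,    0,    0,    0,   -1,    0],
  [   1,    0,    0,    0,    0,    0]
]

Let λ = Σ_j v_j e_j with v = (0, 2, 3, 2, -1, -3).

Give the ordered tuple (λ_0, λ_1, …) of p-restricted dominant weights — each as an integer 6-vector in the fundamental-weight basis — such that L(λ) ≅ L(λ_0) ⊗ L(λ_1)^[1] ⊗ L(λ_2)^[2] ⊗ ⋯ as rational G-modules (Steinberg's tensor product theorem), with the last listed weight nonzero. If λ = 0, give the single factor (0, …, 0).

((1, 1, 1, 1, 1, 0),)

ω-coordinates c = M·v, v = (0, 2, 3, 2, -1, -3):
  c_1 = 0·0 + 0·2 + (-1)·(3) + 1·2 + (-2)·(-1) + (0)·(-3) = 1
  c_2 = 1·0 + 0·2 + 1·3 + 0·2 + (2)·(-1) + (0)·(-3) = 1
  c_3 = 2·0 + 0·2 + 0·3 + 0·2 + (2)·(-1) + (-1)·(-3) = 1
  c_4 = 0·0 + 1·2 + 1·3 + (-1)·(2) + (2)·(-1) + (0)·(-3) = 1
  c_5 = (-1)·(0) + 0·2 + 0·3 + 0·2 + (-1)·(-1) + (0)·(-3) = 1
  c_6 = 1·0 + 0·2 + 0·3 + 0·2 + (0)·(-1) + (0)·(-3) = 0
p = 3; digits c_i = Σ_j d_{ij}·3^j, 0 ≤ d_{ij} < 3:
  c_1 = 1 = 1·3^0
  c_2 = 1 = 1·3^0
  c_3 = 1 = 1·3^0
  c_4 = 1 = 1·3^0
  c_5 = 1 = 1·3^0
  c_6 = 0
λ_0 = (1, 1, 1, 1, 1, 0)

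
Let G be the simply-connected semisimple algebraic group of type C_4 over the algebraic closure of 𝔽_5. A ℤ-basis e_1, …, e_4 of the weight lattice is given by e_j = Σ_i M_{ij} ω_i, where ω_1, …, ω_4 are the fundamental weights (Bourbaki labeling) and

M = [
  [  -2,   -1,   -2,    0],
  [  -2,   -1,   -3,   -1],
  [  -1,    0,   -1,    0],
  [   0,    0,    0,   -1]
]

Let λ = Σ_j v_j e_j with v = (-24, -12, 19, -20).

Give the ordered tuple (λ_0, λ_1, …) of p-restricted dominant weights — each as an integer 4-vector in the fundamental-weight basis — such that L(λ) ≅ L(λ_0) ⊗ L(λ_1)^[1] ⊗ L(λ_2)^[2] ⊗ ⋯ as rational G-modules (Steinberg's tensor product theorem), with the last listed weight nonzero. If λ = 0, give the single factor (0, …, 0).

Converting to the ω-basis (c_i = row i of M dotted with v = (-24, -12, 19, -20)):
  c_1 = (-2)·(-24) + (-1)·(-12) + (-2)·(19) + (0)·(-20) = 22
  c_2 = (-2)·(-24) + (-1)·(-12) + (-3)·(19) + (-1)·(-20) = 23
  c_3 = (-1)·(-24) + (0)·(-12) + (-1)·(19) + (0)·(-20) = 5
  c_4 = (0)·(-24) + (0)·(-12) + (0)·(19) + (-1)·(-20) = 20
Base-5 expansion of each c_i:
  c_1 = 22 = 2·5^0 + 4·5^1
  c_2 = 23 = 3·5^0 + 4·5^1
  c_3 = 5 = 0·5^0 + 1·5^1
  c_4 = 20 = 0·5^0 + 4·5^1
λ_0 = (2, 3, 0, 0)
λ_1 = (4, 4, 1, 4)

((2, 3, 0, 0), (4, 4, 1, 4))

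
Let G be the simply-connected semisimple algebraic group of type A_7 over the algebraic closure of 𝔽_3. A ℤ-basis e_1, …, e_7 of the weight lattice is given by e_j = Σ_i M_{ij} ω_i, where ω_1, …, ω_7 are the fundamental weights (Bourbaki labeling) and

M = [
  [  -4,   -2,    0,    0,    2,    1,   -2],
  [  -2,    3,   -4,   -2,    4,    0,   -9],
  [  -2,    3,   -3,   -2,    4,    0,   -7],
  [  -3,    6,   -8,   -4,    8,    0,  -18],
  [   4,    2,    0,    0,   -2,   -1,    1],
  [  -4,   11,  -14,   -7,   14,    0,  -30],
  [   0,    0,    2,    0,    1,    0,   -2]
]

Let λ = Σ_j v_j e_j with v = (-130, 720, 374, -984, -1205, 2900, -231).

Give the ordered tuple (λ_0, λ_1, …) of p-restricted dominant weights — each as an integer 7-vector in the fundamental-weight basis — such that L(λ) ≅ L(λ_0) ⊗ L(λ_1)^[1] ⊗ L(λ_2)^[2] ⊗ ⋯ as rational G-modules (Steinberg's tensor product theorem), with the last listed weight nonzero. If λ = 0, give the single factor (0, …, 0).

((2, 1, 0, 1, 1, 2, 2), (1, 2, 0, 0, 0, 2, 1), (0, 1, 1, 1, 1, 1, 0), (1, 2, 2, 0, 1, 2, 0), (0, 1, 0, 2, 2, 1, 0))

ω-coordinates c = M·v, v = (-130, 720, 374, -984, -1205, 2900, -231):
  c_1 = (-4)·(-130) + (-2)·(720) + (0)·(374) + (0)·(-984) + (2)·(-1205) + (1)·(2900) + (-2)·(-231) = 32
  c_2 = (-2)·(-130) + (3)·(720) + (-4)·(374) + (-2)·(-984) + (4)·(-1205) + (0)·(2900) + (-9)·(-231) = 151
  c_3 = (-2)·(-130) + (3)·(720) + (-3)·(374) + (-2)·(-984) + (4)·(-1205) + (0)·(2900) + (-7)·(-231) = 63
  c_4 = (-3)·(-130) + (6)·(720) + (-8)·(374) + (-4)·(-984) + (8)·(-1205) + (0)·(2900) + (-18)·(-231) = 172
  c_5 = (4)·(-130) + (2)·(720) + (0)·(374) + (0)·(-984) + (-2)·(-1205) + (-1)·(2900) + (1)·(-231) = 199
  c_6 = (-4)·(-130) + (11)·(720) + (-14)·(374) + (-7)·(-984) + (14)·(-1205) + (0)·(2900) + (-30)·(-231) = 152
  c_7 = (0)·(-130) + (0)·(720) + (2)·(374) + (0)·(-984) + (1)·(-1205) + (0)·(2900) + (-2)·(-231) = 5
Base-3 expansion of each c_i:
  c_1 = 32 = 2·3^0 + 1·3^1 + 0·3^2 + 1·3^3
  c_2 = 151 = 1·3^0 + 2·3^1 + 1·3^2 + 2·3^3 + 1·3^4
  c_3 = 63 = 0·3^0 + 0·3^1 + 1·3^2 + 2·3^3
  c_4 = 172 = 1·3^0 + 0·3^1 + 1·3^2 + 0·3^3 + 2·3^4
  c_5 = 199 = 1·3^0 + 0·3^1 + 1·3^2 + 1·3^3 + 2·3^4
  c_6 = 152 = 2·3^0 + 2·3^1 + 1·3^2 + 2·3^3 + 1·3^4
  c_7 = 5 = 2·3^0 + 1·3^1
Factor λ_0 = (2, 1, 0, 1, 1, 2, 2)
Factor λ_1 = (1, 2, 0, 0, 0, 2, 1)
Factor λ_2 = (0, 1, 1, 1, 1, 1, 0)
Factor λ_3 = (1, 2, 2, 0, 1, 2, 0)
Factor λ_4 = (0, 1, 0, 2, 2, 1, 0)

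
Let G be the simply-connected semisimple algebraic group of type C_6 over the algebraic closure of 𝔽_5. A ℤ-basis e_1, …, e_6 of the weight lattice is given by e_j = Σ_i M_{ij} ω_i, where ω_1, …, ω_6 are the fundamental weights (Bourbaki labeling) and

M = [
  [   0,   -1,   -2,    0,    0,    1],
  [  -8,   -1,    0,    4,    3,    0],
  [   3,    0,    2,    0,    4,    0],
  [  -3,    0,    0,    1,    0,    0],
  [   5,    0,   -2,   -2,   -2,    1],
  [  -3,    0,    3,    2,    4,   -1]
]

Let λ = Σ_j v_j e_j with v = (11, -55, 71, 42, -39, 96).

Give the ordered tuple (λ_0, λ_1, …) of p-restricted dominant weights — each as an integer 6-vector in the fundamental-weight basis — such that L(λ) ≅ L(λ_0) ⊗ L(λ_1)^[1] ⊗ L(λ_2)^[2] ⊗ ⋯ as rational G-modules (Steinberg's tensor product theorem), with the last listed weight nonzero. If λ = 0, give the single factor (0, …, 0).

((4, 3, 4, 4, 3, 2), (1, 3, 3, 1, 0, 2))

ω-coordinates c = M·v, v = (11, -55, 71, 42, -39, 96):
  c_1 = 0*11 + -1*-55 + -2*71 + 0*42 + 0*-39 + 1*96 = 9
  c_2 = -8*11 + -1*-55 + 0*71 + 4*42 + 3*-39 + 0*96 = 18
  c_3 = 3*11 + 0*-55 + 2*71 + 0*42 + 4*-39 + 0*96 = 19
  c_4 = -3*11 + 0*-55 + 0*71 + 1*42 + 0*-39 + 0*96 = 9
  c_5 = 5*11 + 0*-55 + -2*71 + -2*42 + -2*-39 + 1*96 = 3
  c_6 = -3*11 + 0*-55 + 3*71 + 2*42 + 4*-39 + -1*96 = 12
p = 5; digits c_i = Σ_j d_{ij}·5^j, 0 ≤ d_{ij} < 5:
  c_1 = 9 = 4·5^0 + 1·5^1
  c_2 = 18 = 3·5^0 + 3·5^1
  c_3 = 19 = 4·5^0 + 3·5^1
  c_4 = 9 = 4·5^0 + 1·5^1
  c_5 = 3 = 3·5^0
  c_6 = 12 = 2·5^0 + 2·5^1
Factor λ_0 = (4, 3, 4, 4, 3, 2)
Factor λ_1 = (1, 3, 3, 1, 0, 2)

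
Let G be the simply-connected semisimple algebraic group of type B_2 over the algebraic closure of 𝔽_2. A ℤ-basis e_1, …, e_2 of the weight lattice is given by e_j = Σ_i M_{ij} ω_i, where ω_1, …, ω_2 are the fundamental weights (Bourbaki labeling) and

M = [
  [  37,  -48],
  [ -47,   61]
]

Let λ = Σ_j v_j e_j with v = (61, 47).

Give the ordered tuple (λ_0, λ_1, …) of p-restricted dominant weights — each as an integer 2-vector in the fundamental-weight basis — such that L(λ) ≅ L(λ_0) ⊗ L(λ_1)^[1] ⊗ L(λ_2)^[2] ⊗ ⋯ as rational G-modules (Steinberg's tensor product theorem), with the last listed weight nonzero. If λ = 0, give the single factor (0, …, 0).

Converting to the ω-basis (c_i = row i of M dotted with v = (61, 47)):
  c_1 = (37)·(61) + (-48)·(47) = 1
  c_2 = (-47)·(61) + (61)·(47) = 0
p = 2; digits c_i = Σ_j d_{ij}·2^j, 0 ≤ d_{ij} < 2:
  c_1 = 1 = 1·2^0
  c_2 = 0
p-restricted factor λ_0 = (1, 0)

((1, 0),)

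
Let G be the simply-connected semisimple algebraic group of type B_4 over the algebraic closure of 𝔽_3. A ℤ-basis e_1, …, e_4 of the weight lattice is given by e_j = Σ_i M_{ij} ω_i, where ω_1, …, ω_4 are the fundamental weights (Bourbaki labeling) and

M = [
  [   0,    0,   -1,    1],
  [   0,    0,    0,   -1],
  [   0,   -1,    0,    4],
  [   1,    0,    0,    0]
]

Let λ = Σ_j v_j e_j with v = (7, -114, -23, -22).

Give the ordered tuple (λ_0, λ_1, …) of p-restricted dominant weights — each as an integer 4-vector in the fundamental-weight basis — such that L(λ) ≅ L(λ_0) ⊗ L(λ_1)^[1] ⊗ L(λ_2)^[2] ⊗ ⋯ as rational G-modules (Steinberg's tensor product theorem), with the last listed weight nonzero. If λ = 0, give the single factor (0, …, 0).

((1, 1, 2, 1), (0, 1, 2, 2), (0, 2, 2, 0))

Converting to the ω-basis (c_i = row i of M dotted with v = (7, -114, -23, -22)):
  c_1 = (0)·(7) + (0)·(-114) + (-1)·(-23) + (1)·(-22) = 1
  c_2 = (0)·(7) + (0)·(-114) + (0)·(-23) + (-1)·(-22) = 22
  c_3 = (0)·(7) + (-1)·(-114) + (0)·(-23) + (4)·(-22) = 26
  c_4 = (1)·(7) + (0)·(-114) + (0)·(-23) + (0)·(-22) = 7
p = 3; digits c_i = Σ_j d_{ij}·3^j, 0 ≤ d_{ij} < 3:
  c_1 = 1 = 1·3^0
  c_2 = 22 = 1·3^0 + 1·3^1 + 2·3^2
  c_3 = 26 = 2·3^0 + 2·3^1 + 2·3^2
  c_4 = 7 = 1·3^0 + 2·3^1
λ_0 = (1, 1, 2, 1)
λ_1 = (0, 1, 2, 2)
λ_2 = (0, 2, 2, 0)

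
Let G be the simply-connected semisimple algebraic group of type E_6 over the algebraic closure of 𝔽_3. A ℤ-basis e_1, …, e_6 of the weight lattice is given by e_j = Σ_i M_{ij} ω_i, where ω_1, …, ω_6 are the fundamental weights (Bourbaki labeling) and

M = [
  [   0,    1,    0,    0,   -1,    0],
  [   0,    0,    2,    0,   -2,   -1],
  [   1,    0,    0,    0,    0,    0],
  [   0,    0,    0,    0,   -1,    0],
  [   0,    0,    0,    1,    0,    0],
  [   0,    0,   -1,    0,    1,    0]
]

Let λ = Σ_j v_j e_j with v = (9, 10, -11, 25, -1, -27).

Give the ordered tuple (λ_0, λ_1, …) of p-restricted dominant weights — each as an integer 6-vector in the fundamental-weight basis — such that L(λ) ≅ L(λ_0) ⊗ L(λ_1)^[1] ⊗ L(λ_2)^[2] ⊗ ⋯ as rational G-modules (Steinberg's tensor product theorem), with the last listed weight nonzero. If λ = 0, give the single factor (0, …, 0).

ω-coordinates c = M·v, v = (9, 10, -11, 25, -1, -27):
  c_1 = (0)·(9) + (1)·(10) + (0)·(-11) + (0)·(25) + (-1)·(-1) + (0)·(-27) = 11
  c_2 = (0)·(9) + (0)·(10) + (2)·(-11) + (0)·(25) + (-2)·(-1) + (-1)·(-27) = 7
  c_3 = (1)·(9) + (0)·(10) + (0)·(-11) + (0)·(25) + (0)·(-1) + (0)·(-27) = 9
  c_4 = (0)·(9) + (0)·(10) + (0)·(-11) + (0)·(25) + (-1)·(-1) + (0)·(-27) = 1
  c_5 = (0)·(9) + (0)·(10) + (0)·(-11) + (1)·(25) + (0)·(-1) + (0)·(-27) = 25
  c_6 = (0)·(9) + (0)·(10) + (-1)·(-11) + (0)·(25) + (1)·(-1) + (0)·(-27) = 10
p = 3; digits c_i = Σ_j d_{ij}·3^j, 0 ≤ d_{ij} < 3:
  c_1 = 11 = 2·3^0 + 0·3^1 + 1·3^2
  c_2 = 7 = 1·3^0 + 2·3^1
  c_3 = 9 = 0·3^0 + 0·3^1 + 1·3^2
  c_4 = 1 = 1·3^0
  c_5 = 25 = 1·3^0 + 2·3^1 + 2·3^2
  c_6 = 10 = 1·3^0 + 0·3^1 + 1·3^2
Factor λ_0 = (2, 1, 0, 1, 1, 1)
Factor λ_1 = (0, 2, 0, 0, 2, 0)
Factor λ_2 = (1, 0, 1, 0, 2, 1)

((2, 1, 0, 1, 1, 1), (0, 2, 0, 0, 2, 0), (1, 0, 1, 0, 2, 1))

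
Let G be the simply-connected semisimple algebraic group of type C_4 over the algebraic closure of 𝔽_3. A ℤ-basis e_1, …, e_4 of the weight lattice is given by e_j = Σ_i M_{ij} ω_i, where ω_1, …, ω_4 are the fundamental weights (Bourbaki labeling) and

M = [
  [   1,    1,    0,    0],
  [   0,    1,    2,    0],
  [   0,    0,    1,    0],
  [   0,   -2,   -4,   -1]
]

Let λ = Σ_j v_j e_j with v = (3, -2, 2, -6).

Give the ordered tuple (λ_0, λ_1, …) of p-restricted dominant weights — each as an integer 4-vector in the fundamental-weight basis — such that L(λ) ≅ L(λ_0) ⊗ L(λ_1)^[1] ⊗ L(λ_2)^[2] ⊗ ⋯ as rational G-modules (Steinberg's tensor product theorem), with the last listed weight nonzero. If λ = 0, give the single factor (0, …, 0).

ω-coordinates c = M·v, v = (3, -2, 2, -6):
  c_1 = 1*3 + 1*-2 + 0*2 + 0*-6 = 1
  c_2 = 0*3 + 1*-2 + 2*2 + 0*-6 = 2
  c_3 = 0*3 + 0*-2 + 1*2 + 0*-6 = 2
  c_4 = 0*3 + -2*-2 + -4*2 + -1*-6 = 2
Base-3 expansion of each c_i:
  c_1 = 1 = 1·3^0
  c_2 = 2 = 2·3^0
  c_3 = 2 = 2·3^0
  c_4 = 2 = 2·3^0
Factor λ_0 = (1, 2, 2, 2)

((1, 2, 2, 2),)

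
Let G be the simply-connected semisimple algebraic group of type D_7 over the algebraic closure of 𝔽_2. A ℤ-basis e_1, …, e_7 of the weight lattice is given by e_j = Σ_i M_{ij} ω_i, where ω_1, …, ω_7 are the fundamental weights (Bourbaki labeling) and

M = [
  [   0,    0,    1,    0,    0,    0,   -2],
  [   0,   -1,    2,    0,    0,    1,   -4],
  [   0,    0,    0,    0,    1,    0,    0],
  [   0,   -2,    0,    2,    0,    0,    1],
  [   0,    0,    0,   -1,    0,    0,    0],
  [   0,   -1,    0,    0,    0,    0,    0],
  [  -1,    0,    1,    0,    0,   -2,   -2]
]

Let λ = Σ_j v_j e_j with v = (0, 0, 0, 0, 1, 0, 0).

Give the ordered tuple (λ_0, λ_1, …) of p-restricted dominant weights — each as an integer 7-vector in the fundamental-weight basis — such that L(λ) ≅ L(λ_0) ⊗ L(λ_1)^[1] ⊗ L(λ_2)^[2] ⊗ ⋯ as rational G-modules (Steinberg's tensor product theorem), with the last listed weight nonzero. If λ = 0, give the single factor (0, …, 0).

Change of basis e → ω: c = M·v where v = (0, 0, 0, 0, 1, 0, 0):
  c_1 = 0*0 + 0*0 + 1*0 + 0*0 + 0*1 + 0*0 + -2*0 = 0
  c_2 = 0*0 + -1*0 + 2*0 + 0*0 + 0*1 + 1*0 + -4*0 = 0
  c_3 = 0*0 + 0*0 + 0*0 + 0*0 + 1*1 + 0*0 + 0*0 = 1
  c_4 = 0*0 + -2*0 + 0*0 + 2*0 + 0*1 + 0*0 + 1*0 = 0
  c_5 = 0*0 + 0*0 + 0*0 + -1*0 + 0*1 + 0*0 + 0*0 = 0
  c_6 = 0*0 + -1*0 + 0*0 + 0*0 + 0*1 + 0*0 + 0*0 = 0
  c_7 = -1*0 + 0*0 + 1*0 + 0*0 + 0*1 + -2*0 + -2*0 = 0
Writing each c_i in base p = 2:
  c_1 = 0
  c_2 = 0
  c_3 = 1 = 1·2^0
  c_4 = 0
  c_5 = 0
  c_6 = 0
  c_7 = 0
λ_0 = (0, 0, 1, 0, 0, 0, 0)

((0, 0, 1, 0, 0, 0, 0),)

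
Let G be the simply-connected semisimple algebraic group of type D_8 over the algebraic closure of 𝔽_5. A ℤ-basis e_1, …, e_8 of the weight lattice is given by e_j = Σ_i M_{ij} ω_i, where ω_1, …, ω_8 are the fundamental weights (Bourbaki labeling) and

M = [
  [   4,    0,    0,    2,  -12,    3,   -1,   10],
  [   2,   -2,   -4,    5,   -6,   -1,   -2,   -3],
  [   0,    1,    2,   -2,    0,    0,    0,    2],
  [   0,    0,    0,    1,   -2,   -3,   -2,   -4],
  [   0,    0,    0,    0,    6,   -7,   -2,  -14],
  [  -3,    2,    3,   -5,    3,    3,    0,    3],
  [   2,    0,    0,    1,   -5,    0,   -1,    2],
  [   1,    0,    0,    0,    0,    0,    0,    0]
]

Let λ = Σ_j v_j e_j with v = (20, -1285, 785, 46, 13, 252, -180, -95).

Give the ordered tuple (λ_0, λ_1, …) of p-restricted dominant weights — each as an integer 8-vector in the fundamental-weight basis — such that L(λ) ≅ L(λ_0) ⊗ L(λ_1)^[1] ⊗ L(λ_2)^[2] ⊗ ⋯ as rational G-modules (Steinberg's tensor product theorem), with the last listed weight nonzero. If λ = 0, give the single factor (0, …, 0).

((2, 0, 3, 4, 4, 0, 1, 0), (0, 3, 0, 0, 0, 1, 2, 4))

ω-coordinates c = M·v, v = (20, -1285, 785, 46, 13, 252, -180, -95):
  c_1 = 4*20 + 0*-1285 + 0*785 + 2*46 + -12*13 + 3*252 + -1*-180 + 10*-95 = 2
  c_2 = 2*20 + -2*-1285 + -4*785 + 5*46 + -6*13 + -1*252 + -2*-180 + -3*-95 = 15
  c_3 = 0*20 + 1*-1285 + 2*785 + -2*46 + 0*13 + 0*252 + 0*-180 + 2*-95 = 3
  c_4 = 0*20 + 0*-1285 + 0*785 + 1*46 + -2*13 + -3*252 + -2*-180 + -4*-95 = 4
  c_5 = 0*20 + 0*-1285 + 0*785 + 0*46 + 6*13 + -7*252 + -2*-180 + -14*-95 = 4
  c_6 = -3*20 + 2*-1285 + 3*785 + -5*46 + 3*13 + 3*252 + 0*-180 + 3*-95 = 5
  c_7 = 2*20 + 0*-1285 + 0*785 + 1*46 + -5*13 + 0*252 + -1*-180 + 2*-95 = 11
  c_8 = 1*20 + 0*-1285 + 0*785 + 0*46 + 0*13 + 0*252 + 0*-180 + 0*-95 = 20
Base-5 expansion of each c_i:
  c_1 = 2 = 2·5^0
  c_2 = 15 = 0·5^0 + 3·5^1
  c_3 = 3 = 3·5^0
  c_4 = 4 = 4·5^0
  c_5 = 4 = 4·5^0
  c_6 = 5 = 0·5^0 + 1·5^1
  c_7 = 11 = 1·5^0 + 2·5^1
  c_8 = 20 = 0·5^0 + 4·5^1
λ_0 = (2, 0, 3, 4, 4, 0, 1, 0)
λ_1 = (0, 3, 0, 0, 0, 1, 2, 4)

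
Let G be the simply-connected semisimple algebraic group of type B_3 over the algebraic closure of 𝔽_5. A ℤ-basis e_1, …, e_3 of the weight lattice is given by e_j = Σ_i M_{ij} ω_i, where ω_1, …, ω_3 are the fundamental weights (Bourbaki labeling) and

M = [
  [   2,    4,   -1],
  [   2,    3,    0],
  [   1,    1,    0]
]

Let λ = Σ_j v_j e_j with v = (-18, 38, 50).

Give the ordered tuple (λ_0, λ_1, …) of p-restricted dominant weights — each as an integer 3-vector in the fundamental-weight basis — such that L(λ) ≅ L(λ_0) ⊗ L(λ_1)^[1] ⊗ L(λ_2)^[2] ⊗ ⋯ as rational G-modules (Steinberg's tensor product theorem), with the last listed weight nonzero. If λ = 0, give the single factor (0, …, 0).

Converting to the ω-basis (c_i = row i of M dotted with v = (-18, 38, 50)):
  c_1 = 2*-18 + 4*38 + -1*50 = 66
  c_2 = 2*-18 + 3*38 + 0*50 = 78
  c_3 = 1*-18 + 1*38 + 0*50 = 20
Writing each c_i in base p = 5:
  c_1 = 66 = 1·5^0 + 3·5^1 + 2·5^2
  c_2 = 78 = 3·5^0 + 0·5^1 + 3·5^2
  c_3 = 20 = 0·5^0 + 4·5^1
Factor λ_0 = (1, 3, 0)
Factor λ_1 = (3, 0, 4)
Factor λ_2 = (2, 3, 0)

((1, 3, 0), (3, 0, 4), (2, 3, 0))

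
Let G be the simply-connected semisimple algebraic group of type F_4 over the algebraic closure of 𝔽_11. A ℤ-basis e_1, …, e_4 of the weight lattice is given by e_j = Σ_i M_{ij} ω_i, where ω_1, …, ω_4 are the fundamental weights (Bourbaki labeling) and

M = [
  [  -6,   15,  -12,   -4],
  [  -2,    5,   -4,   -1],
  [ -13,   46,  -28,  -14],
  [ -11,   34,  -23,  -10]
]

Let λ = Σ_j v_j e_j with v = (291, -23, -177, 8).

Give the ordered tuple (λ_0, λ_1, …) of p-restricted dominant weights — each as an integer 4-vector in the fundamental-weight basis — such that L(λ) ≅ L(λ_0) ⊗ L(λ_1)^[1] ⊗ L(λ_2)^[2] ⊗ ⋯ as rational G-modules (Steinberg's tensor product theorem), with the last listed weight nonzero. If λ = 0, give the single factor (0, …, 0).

((1, 3, 3, 8),)

Compute c_i = Σ_j M_{ij} v_j with v = (291, -23, -177, 8):
  c_1 = (-6)·(291) + (15)·(-23) + (-12)·(-177) + (-4)·(8) = 1
  c_2 = (-2)·(291) + (5)·(-23) + (-4)·(-177) + (-1)·(8) = 3
  c_3 = (-13)·(291) + (46)·(-23) + (-28)·(-177) + (-14)·(8) = 3
  c_4 = (-11)·(291) + (34)·(-23) + (-23)·(-177) + (-10)·(8) = 8
Expand coordinatewise in base 11:
  c_1 = 1 = 1·11^0
  c_2 = 3 = 3·11^0
  c_3 = 3 = 3·11^0
  c_4 = 8 = 8·11^0
Factor λ_0 = (1, 3, 3, 8)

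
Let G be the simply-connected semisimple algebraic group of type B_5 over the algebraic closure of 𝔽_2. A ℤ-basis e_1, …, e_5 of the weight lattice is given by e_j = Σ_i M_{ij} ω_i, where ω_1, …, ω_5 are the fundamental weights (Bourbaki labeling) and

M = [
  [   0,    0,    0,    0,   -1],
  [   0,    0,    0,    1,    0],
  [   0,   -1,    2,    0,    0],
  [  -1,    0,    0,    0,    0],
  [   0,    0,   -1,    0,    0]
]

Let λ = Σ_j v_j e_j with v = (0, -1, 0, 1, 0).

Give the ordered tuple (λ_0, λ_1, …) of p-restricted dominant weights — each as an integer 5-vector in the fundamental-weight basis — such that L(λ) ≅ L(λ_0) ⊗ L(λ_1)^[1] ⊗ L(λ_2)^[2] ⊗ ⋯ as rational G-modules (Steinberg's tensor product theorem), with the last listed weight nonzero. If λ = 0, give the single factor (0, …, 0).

((0, 1, 1, 0, 0),)

Converting to the ω-basis (c_i = row i of M dotted with v = (0, -1, 0, 1, 0)):
  c_1 = 0·0 + (0)·(-1) + 0·0 + 0·1 + (-1)·(0) = 0
  c_2 = 0·0 + (0)·(-1) + 0·0 + 1·1 + 0·0 = 1
  c_3 = 0·0 + (-1)·(-1) + 2·0 + 0·1 + 0·0 = 1
  c_4 = (-1)·(0) + (0)·(-1) + 0·0 + 0·1 + 0·0 = 0
  c_5 = 0·0 + (0)·(-1) + (-1)·(0) + 0·1 + 0·0 = 0
p = 2; digits c_i = Σ_j d_{ij}·2^j, 0 ≤ d_{ij} < 2:
  c_1 = 0
  c_2 = 1 = 1·2^0
  c_3 = 1 = 1·2^0
  c_4 = 0
  c_5 = 0
λ_0 = (0, 1, 1, 0, 0)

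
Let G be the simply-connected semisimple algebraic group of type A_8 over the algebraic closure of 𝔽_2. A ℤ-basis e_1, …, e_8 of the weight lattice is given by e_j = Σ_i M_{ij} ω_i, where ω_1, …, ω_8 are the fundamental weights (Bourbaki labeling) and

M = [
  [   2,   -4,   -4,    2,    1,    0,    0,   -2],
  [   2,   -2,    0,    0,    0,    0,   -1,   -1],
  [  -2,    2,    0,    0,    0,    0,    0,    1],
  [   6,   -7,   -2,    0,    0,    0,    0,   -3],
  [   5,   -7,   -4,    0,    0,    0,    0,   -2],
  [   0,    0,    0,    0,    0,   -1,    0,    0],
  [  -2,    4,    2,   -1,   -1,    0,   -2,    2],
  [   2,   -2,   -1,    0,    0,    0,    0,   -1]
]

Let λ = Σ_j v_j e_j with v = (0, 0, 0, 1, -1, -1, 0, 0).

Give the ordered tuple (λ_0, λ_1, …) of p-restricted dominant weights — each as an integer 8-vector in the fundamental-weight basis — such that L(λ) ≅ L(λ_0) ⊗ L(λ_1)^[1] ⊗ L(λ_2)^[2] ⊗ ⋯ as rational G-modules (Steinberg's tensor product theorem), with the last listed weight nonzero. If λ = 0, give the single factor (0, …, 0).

((1, 0, 0, 0, 0, 1, 0, 0),)

ω-coordinates c = M·v, v = (0, 0, 0, 1, -1, -1, 0, 0):
  c_1 = 2*0 + -4*0 + -4*0 + 2*1 + 1*-1 + 0*-1 + 0*0 + -2*0 = 1
  c_2 = 2*0 + -2*0 + 0*0 + 0*1 + 0*-1 + 0*-1 + -1*0 + -1*0 = 0
  c_3 = -2*0 + 2*0 + 0*0 + 0*1 + 0*-1 + 0*-1 + 0*0 + 1*0 = 0
  c_4 = 6*0 + -7*0 + -2*0 + 0*1 + 0*-1 + 0*-1 + 0*0 + -3*0 = 0
  c_5 = 5*0 + -7*0 + -4*0 + 0*1 + 0*-1 + 0*-1 + 0*0 + -2*0 = 0
  c_6 = 0*0 + 0*0 + 0*0 + 0*1 + 0*-1 + -1*-1 + 0*0 + 0*0 = 1
  c_7 = -2*0 + 4*0 + 2*0 + -1*1 + -1*-1 + 0*-1 + -2*0 + 2*0 = 0
  c_8 = 2*0 + -2*0 + -1*0 + 0*1 + 0*-1 + 0*-1 + 0*0 + -1*0 = 0
Writing each c_i in base p = 2:
  c_1 = 1 = 1·2^0
  c_2 = 0
  c_3 = 0
  c_4 = 0
  c_5 = 0
  c_6 = 1 = 1·2^0
  c_7 = 0
  c_8 = 0
p-restricted factor λ_0 = (1, 0, 0, 0, 0, 1, 0, 0)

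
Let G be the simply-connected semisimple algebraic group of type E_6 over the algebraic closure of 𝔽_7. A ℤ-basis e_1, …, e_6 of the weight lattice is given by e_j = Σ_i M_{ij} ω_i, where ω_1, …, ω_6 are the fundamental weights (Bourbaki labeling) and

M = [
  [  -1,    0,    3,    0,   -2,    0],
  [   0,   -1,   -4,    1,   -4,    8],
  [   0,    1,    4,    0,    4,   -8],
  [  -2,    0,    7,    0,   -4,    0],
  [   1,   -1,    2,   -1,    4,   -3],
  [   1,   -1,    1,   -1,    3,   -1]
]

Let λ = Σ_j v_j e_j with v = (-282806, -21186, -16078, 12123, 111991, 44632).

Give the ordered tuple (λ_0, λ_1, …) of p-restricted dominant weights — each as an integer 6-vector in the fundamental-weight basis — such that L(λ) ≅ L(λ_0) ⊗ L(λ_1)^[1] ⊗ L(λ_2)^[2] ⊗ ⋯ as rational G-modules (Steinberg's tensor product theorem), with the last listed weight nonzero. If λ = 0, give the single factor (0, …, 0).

Compute c_i = Σ_j M_{ij} v_j with v = (-282806, -21186, -16078, 12123, 111991, 44632):
  c_1 = -1*-282806 + 0*-21186 + 3*-16078 + 0*12123 + -2*111991 + 0*44632 = 10590
  c_2 = 0*-282806 + -1*-21186 + -4*-16078 + 1*12123 + -4*111991 + 8*44632 = 6713
  c_3 = 0*-282806 + 1*-21186 + 4*-16078 + 0*12123 + 4*111991 + -8*44632 = 5410
  c_4 = -2*-282806 + 0*-21186 + 7*-16078 + 0*12123 + -4*111991 + 0*44632 = 5102
  c_5 = 1*-282806 + -1*-21186 + 2*-16078 + -1*12123 + 4*111991 + -3*44632 = 8169
  c_6 = 1*-282806 + -1*-21186 + 1*-16078 + -1*12123 + 3*111991 + -1*44632 = 1520
Writing each c_i in base p = 7:
  c_1 = 10590 = 6·7^0 + 0·7^1 + 6·7^2 + 2·7^3 + 4·7^4
  c_2 = 6713 = 0·7^0 + 0·7^1 + 4·7^2 + 5·7^3 + 2·7^4
  c_3 = 5410 = 6·7^0 + 2·7^1 + 5·7^2 + 1·7^3 + 2·7^4
  c_4 = 5102 = 6·7^0 + 0·7^1 + 6·7^2 + 0·7^3 + 2·7^4
  c_5 = 8169 = 0·7^0 + 5·7^1 + 5·7^2 + 2·7^3 + 3·7^4
  c_6 = 1520 = 1·7^0 + 0·7^1 + 3·7^2 + 4·7^3
λ_0 = (6, 0, 6, 6, 0, 1)
λ_1 = (0, 0, 2, 0, 5, 0)
λ_2 = (6, 4, 5, 6, 5, 3)
λ_3 = (2, 5, 1, 0, 2, 4)
λ_4 = (4, 2, 2, 2, 3, 0)

((6, 0, 6, 6, 0, 1), (0, 0, 2, 0, 5, 0), (6, 4, 5, 6, 5, 3), (2, 5, 1, 0, 2, 4), (4, 2, 2, 2, 3, 0))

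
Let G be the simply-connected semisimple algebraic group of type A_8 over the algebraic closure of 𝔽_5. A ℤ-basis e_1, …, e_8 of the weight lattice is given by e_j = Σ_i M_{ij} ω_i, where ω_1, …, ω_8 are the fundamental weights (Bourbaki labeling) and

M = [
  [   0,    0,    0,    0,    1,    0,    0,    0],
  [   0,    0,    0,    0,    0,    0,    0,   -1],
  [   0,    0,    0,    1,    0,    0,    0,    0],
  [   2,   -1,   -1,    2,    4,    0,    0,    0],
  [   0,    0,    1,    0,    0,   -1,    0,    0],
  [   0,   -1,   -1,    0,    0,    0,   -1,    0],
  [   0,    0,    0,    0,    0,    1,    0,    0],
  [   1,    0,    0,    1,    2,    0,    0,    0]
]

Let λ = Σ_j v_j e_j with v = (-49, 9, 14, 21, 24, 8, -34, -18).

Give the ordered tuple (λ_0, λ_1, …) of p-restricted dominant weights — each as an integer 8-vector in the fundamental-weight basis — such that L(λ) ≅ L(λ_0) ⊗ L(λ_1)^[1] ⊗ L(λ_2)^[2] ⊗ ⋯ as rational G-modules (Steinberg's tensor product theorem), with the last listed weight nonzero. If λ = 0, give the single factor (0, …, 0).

((4, 3, 1, 2, 1, 1, 3, 0), (4, 3, 4, 3, 1, 2, 1, 4))

In the fundamental-weight basis, λ has coordinates c = M·v (v = (-49, 9, 14, 21, 24, 8, -34, -18)):
  c_1 = 0*-49 + 0*9 + 0*14 + 0*21 + 1*24 + 0*8 + 0*-34 + 0*-18 = 24
  c_2 = 0*-49 + 0*9 + 0*14 + 0*21 + 0*24 + 0*8 + 0*-34 + -1*-18 = 18
  c_3 = 0*-49 + 0*9 + 0*14 + 1*21 + 0*24 + 0*8 + 0*-34 + 0*-18 = 21
  c_4 = 2*-49 + -1*9 + -1*14 + 2*21 + 4*24 + 0*8 + 0*-34 + 0*-18 = 17
  c_5 = 0*-49 + 0*9 + 1*14 + 0*21 + 0*24 + -1*8 + 0*-34 + 0*-18 = 6
  c_6 = 0*-49 + -1*9 + -1*14 + 0*21 + 0*24 + 0*8 + -1*-34 + 0*-18 = 11
  c_7 = 0*-49 + 0*9 + 0*14 + 0*21 + 0*24 + 1*8 + 0*-34 + 0*-18 = 8
  c_8 = 1*-49 + 0*9 + 0*14 + 1*21 + 2*24 + 0*8 + 0*-34 + 0*-18 = 20
Writing each c_i in base p = 5:
  c_1 = 24 = 4·5^0 + 4·5^1
  c_2 = 18 = 3·5^0 + 3·5^1
  c_3 = 21 = 1·5^0 + 4·5^1
  c_4 = 17 = 2·5^0 + 3·5^1
  c_5 = 6 = 1·5^0 + 1·5^1
  c_6 = 11 = 1·5^0 + 2·5^1
  c_7 = 8 = 3·5^0 + 1·5^1
  c_8 = 20 = 0·5^0 + 4·5^1
λ_0 = (4, 3, 1, 2, 1, 1, 3, 0)
λ_1 = (4, 3, 4, 3, 1, 2, 1, 4)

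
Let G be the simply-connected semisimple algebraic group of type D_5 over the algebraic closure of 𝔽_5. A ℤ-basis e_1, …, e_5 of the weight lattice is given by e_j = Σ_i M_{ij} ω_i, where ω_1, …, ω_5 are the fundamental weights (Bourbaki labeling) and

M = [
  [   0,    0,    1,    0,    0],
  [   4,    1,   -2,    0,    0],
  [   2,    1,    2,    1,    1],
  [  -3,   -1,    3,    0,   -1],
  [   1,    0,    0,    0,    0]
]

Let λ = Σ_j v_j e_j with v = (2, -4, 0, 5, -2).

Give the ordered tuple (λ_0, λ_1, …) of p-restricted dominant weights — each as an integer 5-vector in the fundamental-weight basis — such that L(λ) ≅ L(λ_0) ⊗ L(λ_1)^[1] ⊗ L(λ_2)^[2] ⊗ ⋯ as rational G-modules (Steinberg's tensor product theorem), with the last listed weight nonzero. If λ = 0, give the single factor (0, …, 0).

Change of basis e → ω: c = M·v where v = (2, -4, 0, 5, -2):
  c_1 = 0·2 + (0)·(-4) + 1·0 + 0·5 + (0)·(-2) = 0
  c_2 = 4·2 + (1)·(-4) + (-2)·(0) + 0·5 + (0)·(-2) = 4
  c_3 = 2·2 + (1)·(-4) + 2·0 + 1·5 + (1)·(-2) = 3
  c_4 = (-3)·(2) + (-1)·(-4) + 3·0 + 0·5 + (-1)·(-2) = 0
  c_5 = 1·2 + (0)·(-4) + 0·0 + 0·5 + (0)·(-2) = 2
p = 5; digits c_i = Σ_j d_{ij}·5^j, 0 ≤ d_{ij} < 5:
  c_1 = 0
  c_2 = 4 = 4·5^0
  c_3 = 3 = 3·5^0
  c_4 = 0
  c_5 = 2 = 2·5^0
p-restricted factor λ_0 = (0, 4, 3, 0, 2)

((0, 4, 3, 0, 2),)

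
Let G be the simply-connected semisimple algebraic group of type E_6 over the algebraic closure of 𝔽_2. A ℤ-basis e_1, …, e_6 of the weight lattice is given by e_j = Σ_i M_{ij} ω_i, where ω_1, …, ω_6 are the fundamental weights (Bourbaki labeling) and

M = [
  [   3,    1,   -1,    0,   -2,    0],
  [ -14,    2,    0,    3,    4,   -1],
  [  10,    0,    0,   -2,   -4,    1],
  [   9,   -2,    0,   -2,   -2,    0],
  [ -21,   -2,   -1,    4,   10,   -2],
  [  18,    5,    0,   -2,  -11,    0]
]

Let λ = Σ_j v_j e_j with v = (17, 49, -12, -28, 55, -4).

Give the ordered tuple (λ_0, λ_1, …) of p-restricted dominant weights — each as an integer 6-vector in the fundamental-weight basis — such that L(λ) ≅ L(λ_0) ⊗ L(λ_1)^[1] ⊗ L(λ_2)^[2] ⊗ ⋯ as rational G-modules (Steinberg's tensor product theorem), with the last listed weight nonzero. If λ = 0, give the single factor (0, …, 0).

((0, 0, 0, 1, 1, 0), (1, 0, 1, 0, 1, 1))

Change of basis e → ω: c = M·v where v = (17, 49, -12, -28, 55, -4):
  c_1 = 3*17 + 1*49 + -1*-12 + 0*-28 + -2*55 + 0*-4 = 2
  c_2 = -14*17 + 2*49 + 0*-12 + 3*-28 + 4*55 + -1*-4 = 0
  c_3 = 10*17 + 0*49 + 0*-12 + -2*-28 + -4*55 + 1*-4 = 2
  c_4 = 9*17 + -2*49 + 0*-12 + -2*-28 + -2*55 + 0*-4 = 1
  c_5 = -21*17 + -2*49 + -1*-12 + 4*-28 + 10*55 + -2*-4 = 3
  c_6 = 18*17 + 5*49 + 0*-12 + -2*-28 + -11*55 + 0*-4 = 2
p = 2; digits c_i = Σ_j d_{ij}·2^j, 0 ≤ d_{ij} < 2:
  c_1 = 2 = 0·2^0 + 1·2^1
  c_2 = 0
  c_3 = 2 = 0·2^0 + 1·2^1
  c_4 = 1 = 1·2^0
  c_5 = 3 = 1·2^0 + 1·2^1
  c_6 = 2 = 0·2^0 + 1·2^1
p-restricted factor λ_0 = (0, 0, 0, 1, 1, 0)
p-restricted factor λ_1 = (1, 0, 1, 0, 1, 1)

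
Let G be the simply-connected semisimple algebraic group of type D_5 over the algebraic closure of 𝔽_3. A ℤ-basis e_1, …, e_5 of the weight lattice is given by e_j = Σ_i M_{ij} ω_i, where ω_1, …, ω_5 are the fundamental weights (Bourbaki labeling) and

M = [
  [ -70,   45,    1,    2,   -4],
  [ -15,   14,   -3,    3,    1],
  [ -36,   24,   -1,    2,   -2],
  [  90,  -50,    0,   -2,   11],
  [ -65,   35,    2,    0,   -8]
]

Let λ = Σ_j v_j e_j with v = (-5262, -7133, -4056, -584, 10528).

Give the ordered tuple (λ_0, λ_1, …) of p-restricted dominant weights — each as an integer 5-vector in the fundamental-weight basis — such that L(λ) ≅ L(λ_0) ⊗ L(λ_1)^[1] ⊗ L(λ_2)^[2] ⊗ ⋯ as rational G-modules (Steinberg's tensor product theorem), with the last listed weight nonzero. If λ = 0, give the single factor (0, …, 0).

ω-coordinates c = M·v, v = (-5262, -7133, -4056, -584, 10528):
  c_1 = (-70)·(-5262) + (45)·(-7133) + (1)·(-4056) + (2)·(-584) + (-4)·(10528) = 19
  c_2 = (-15)·(-5262) + (14)·(-7133) + (-3)·(-4056) + (3)·(-584) + 1·10528 = 12
  c_3 = (-36)·(-5262) + (24)·(-7133) + (-1)·(-4056) + (2)·(-584) + (-2)·(10528) = 72
  c_4 = (90)·(-5262) + (-50)·(-7133) + (0)·(-4056) + (-2)·(-584) + 11·10528 = 46
  c_5 = (-65)·(-5262) + (35)·(-7133) + (2)·(-4056) + (0)·(-584) + (-8)·(10528) = 39
Base-3 expansion of each c_i:
  c_1 = 19 = 1·3^0 + 0·3^1 + 2·3^2
  c_2 = 12 = 0·3^0 + 1·3^1 + 1·3^2
  c_3 = 72 = 0·3^0 + 0·3^1 + 2·3^2 + 2·3^3
  c_4 = 46 = 1·3^0 + 0·3^1 + 2·3^2 + 1·3^3
  c_5 = 39 = 0·3^0 + 1·3^1 + 1·3^2 + 1·3^3
Factor λ_0 = (1, 0, 0, 1, 0)
Factor λ_1 = (0, 1, 0, 0, 1)
Factor λ_2 = (2, 1, 2, 2, 1)
Factor λ_3 = (0, 0, 2, 1, 1)

((1, 0, 0, 1, 0), (0, 1, 0, 0, 1), (2, 1, 2, 2, 1), (0, 0, 2, 1, 1))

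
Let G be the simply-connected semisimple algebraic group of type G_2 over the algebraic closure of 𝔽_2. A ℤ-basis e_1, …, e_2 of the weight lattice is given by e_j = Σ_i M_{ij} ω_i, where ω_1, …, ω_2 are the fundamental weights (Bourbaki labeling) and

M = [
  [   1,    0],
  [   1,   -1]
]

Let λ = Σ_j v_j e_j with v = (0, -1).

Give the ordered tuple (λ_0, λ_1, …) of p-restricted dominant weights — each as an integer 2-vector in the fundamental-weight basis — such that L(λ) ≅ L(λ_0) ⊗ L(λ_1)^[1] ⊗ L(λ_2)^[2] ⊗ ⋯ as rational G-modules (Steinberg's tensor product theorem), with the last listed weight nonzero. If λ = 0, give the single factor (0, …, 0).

Change of basis e → ω: c = M·v where v = (0, -1):
  c_1 = 1*0 + 0*-1 = 0
  c_2 = 1*0 + -1*-1 = 1
Expand coordinatewise in base 2:
  c_1 = 0
  c_2 = 1 = 1·2^0
p-restricted factor λ_0 = (0, 1)

((0, 1),)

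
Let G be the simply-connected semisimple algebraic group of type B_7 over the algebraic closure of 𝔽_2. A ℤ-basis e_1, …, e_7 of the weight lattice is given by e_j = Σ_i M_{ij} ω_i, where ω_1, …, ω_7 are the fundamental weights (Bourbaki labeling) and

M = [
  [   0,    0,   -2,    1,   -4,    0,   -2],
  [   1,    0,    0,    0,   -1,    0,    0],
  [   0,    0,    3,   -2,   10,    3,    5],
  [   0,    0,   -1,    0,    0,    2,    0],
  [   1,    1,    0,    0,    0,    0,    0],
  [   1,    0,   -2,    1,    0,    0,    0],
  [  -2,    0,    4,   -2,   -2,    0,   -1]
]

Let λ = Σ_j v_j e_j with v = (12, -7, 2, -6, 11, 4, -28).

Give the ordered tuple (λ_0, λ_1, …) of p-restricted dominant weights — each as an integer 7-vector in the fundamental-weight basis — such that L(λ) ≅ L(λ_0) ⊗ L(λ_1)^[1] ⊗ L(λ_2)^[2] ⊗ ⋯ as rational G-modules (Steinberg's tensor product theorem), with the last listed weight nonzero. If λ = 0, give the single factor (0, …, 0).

Converting to the ω-basis (c_i = row i of M dotted with v = (12, -7, 2, -6, 11, 4, -28)):
  c_1 = 0*12 + 0*-7 + -2*2 + 1*-6 + -4*11 + 0*4 + -2*-28 = 2
  c_2 = 1*12 + 0*-7 + 0*2 + 0*-6 + -1*11 + 0*4 + 0*-28 = 1
  c_3 = 0*12 + 0*-7 + 3*2 + -2*-6 + 10*11 + 3*4 + 5*-28 = 0
  c_4 = 0*12 + 0*-7 + -1*2 + 0*-6 + 0*11 + 2*4 + 0*-28 = 6
  c_5 = 1*12 + 1*-7 + 0*2 + 0*-6 + 0*11 + 0*4 + 0*-28 = 5
  c_6 = 1*12 + 0*-7 + -2*2 + 1*-6 + 0*11 + 0*4 + 0*-28 = 2
  c_7 = -2*12 + 0*-7 + 4*2 + -2*-6 + -2*11 + 0*4 + -1*-28 = 2
p = 2; digits c_i = Σ_j d_{ij}·2^j, 0 ≤ d_{ij} < 2:
  c_1 = 2 = 0·2^0 + 1·2^1
  c_2 = 1 = 1·2^0
  c_3 = 0
  c_4 = 6 = 0·2^0 + 1·2^1 + 1·2^2
  c_5 = 5 = 1·2^0 + 0·2^1 + 1·2^2
  c_6 = 2 = 0·2^0 + 1·2^1
  c_7 = 2 = 0·2^0 + 1·2^1
λ_0 = (0, 1, 0, 0, 1, 0, 0)
λ_1 = (1, 0, 0, 1, 0, 1, 1)
λ_2 = (0, 0, 0, 1, 1, 0, 0)

((0, 1, 0, 0, 1, 0, 0), (1, 0, 0, 1, 0, 1, 1), (0, 0, 0, 1, 1, 0, 0))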